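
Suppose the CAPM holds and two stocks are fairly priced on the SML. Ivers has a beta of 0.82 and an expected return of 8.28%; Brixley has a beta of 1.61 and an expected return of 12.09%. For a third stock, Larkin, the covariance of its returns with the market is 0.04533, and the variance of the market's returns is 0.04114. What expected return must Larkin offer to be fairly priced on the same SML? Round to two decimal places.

MRP = (12.09% − 8.28%) / (1.61 − 0.82) = 4.8228%
R_f = 8.28% − 0.82 × 4.8228% = 4.3253%
β_Larkin = Cov / Var(R_m) = 0.04533 / 0.04114 = 1.1018
E(R_Larkin) = R_f + β × MRP = 4.3253% + 1.1018 × 4.8228% = 9.64%

9.64%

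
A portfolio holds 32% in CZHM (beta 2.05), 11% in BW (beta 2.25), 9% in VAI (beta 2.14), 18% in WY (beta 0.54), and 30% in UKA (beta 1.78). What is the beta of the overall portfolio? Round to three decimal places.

β_P = Σ w_i β_i = 0.32×2.05 + 0.11×2.25 + 0.09×2.14 + 0.18×0.54 + 0.30×1.78 = 1.7273

1.727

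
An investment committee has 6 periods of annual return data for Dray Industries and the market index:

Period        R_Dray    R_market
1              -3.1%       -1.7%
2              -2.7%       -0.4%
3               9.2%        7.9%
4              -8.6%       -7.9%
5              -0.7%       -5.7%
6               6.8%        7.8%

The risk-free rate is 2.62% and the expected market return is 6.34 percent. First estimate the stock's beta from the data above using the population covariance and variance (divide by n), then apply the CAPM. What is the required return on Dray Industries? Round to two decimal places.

6.05%

Mean R_i = (-3.1 − 2.7 + 9.2 − 8.6 − 0.7 + 6.8) / 6 = 0.1500%
Mean R_m = (-1.7 − 0.4 + 7.9 − 7.9 − 5.7 + 7.8) / 6 = 0.0000%
Σ(R_i − R̄_i)(R_m − R̄_m) = 204.0000  ⇒  Cov = 204.0000 / 6 = 34.0000
Σ(R_m − R̄_m)² = 221.2000  ⇒  Var(R_m) = 221.2000 / 6 = 36.8667
β = Cov / Var(R_m) = 34.0000 / 36.8667 = 0.9222
MRP = 6.34% − 2.62% = 3.72%
E(R) = R_f + β × MRP = 2.62% + 0.9222 × 3.72% = 6.05%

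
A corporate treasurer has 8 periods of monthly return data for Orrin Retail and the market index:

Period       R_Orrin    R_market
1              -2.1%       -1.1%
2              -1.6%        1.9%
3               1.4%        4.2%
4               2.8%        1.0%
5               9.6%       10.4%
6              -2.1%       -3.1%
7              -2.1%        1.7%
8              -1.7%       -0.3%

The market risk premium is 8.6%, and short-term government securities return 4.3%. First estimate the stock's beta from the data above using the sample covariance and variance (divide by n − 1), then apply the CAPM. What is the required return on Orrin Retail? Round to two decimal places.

11.90%

Mean R_i = (-2.1 − 1.6 + 1.4 + 2.8 + 9.6 − 2.1 − 2.1 − 1.7) / 8 = 0.5250%
Mean R_m = (-1.1 + 1.9 + 4.2 + 1.0 + 10.4 − 3.1 + 1.7 − 0.3) / 8 = 1.8375%
Σ(R_i − R̄_i)(R_m − R̄_m) = 103.5225  ⇒  Cov = 103.5225 / 7 = 14.7889
Σ(R_m − R̄_m)² = 117.1988  ⇒  Var(R_m) = 117.1988 / 7 = 16.7427
β = Cov / Var(R_m) = 14.7889 / 16.7427 = 0.8833
E(R) = R_f + β × MRP = 4.3% + 0.8833 × 8.6% = 11.90%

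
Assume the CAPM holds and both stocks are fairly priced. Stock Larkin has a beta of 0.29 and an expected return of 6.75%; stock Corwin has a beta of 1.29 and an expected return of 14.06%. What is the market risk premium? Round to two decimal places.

7.31%

Both satisfy E(R) = R_f + β·MRP, so the slope of the SML is
MRP = (14.06% − 6.75%) / (1.29 − 0.29) = 7.31% / 1.00 = 7.3100%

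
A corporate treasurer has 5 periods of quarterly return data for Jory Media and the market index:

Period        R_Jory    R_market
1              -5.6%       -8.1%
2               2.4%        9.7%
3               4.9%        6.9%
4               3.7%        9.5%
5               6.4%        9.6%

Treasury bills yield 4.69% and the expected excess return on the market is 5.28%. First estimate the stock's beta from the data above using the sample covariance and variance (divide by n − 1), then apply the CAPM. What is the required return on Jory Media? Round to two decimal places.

Mean R_i = (-5.6 + 2.4 + 4.9 + 3.7 + 6.4) / 5 = 2.3600%
Mean R_m = (-8.1 + 9.7 + 6.9 + 9.5 + 9.6) / 5 = 5.5200%
Σ(R_i − R̄_i)(R_m − R̄_m) = 133.9040  ⇒  Cov = 133.9040 / 4 = 33.4760
Σ(R_m − R̄_m)² = 237.3680  ⇒  Var(R_m) = 237.3680 / 4 = 59.3420
β = Cov / Var(R_m) = 33.4760 / 59.3420 = 0.5641
E(R) = R_f + β × MRP = 4.69% + 0.5641 × 5.28% = 7.67%

7.67%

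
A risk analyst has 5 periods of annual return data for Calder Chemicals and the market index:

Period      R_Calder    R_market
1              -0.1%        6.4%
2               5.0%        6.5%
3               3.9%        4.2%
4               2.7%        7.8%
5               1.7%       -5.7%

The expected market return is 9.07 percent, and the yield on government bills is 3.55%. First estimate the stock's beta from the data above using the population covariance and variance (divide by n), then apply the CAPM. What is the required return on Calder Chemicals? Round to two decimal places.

3.96%

Mean R_i = (-0.1 + 5.0 + 3.9 + 2.7 + 1.7) / 5 = 2.6400%
Mean R_m = (6.4 + 6.5 + 4.2 + 7.8 − 5.7) / 5 = 3.8400%
Σ(R_i − R̄_i)(R_m − R̄_m) = 8.9220  ⇒  Cov = 8.9220 / 5 = 1.7844
Σ(R_m − R̄_m)² = 120.4520  ⇒  Var(R_m) = 120.4520 / 5 = 24.0904
β = Cov / Var(R_m) = 1.7844 / 24.0904 = 0.0741
MRP = 9.07% − 3.55% = 5.52%
E(R) = R_f + β × MRP = 3.55% + 0.0741 × 5.52% = 3.96%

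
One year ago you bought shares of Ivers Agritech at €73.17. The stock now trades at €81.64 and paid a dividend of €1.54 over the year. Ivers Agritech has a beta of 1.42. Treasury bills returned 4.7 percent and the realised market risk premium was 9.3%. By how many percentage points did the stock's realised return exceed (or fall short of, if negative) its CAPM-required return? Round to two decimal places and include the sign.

-4.23%

Realised HPR = (P1 + D1 − P0) / P0 = (81.64 + 1.54 − 73.17) / 73.17 = 10.01 / 73.17 = 13.6805%
CAPM required = R_f + β·MRP = 4.7% + 1.42 × 9.3% = 17.9060%
α = realised − required = 13.6805% − 17.9060% = -4.23%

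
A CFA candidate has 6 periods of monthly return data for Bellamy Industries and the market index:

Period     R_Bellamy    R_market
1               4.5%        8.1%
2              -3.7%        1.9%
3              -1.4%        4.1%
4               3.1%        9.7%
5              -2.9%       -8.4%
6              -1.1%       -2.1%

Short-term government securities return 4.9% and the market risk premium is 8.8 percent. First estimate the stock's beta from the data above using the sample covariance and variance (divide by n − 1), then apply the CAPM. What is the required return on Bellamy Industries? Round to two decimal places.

Mean R_i = (4.5 − 3.7 − 1.4 + 3.1 − 2.9 − 1.1) / 6 = -0.2500%
Mean R_m = (8.1 + 1.9 + 4.1 + 9.7 − 8.4 − 2.1) / 6 = 2.2167%
Σ(R_i − R̄_i)(R_m − R̄_m) = 83.7450  ⇒  Cov = 83.7450 / 5 = 16.7490
Σ(R_m − R̄_m)² = 225.6083  ⇒  Var(R_m) = 225.6083 / 5 = 45.1217
β = Cov / Var(R_m) = 16.7490 / 45.1217 = 0.3712
E(R) = R_f + β × MRP = 4.9% + 0.3712 × 8.8% = 8.17%

8.17%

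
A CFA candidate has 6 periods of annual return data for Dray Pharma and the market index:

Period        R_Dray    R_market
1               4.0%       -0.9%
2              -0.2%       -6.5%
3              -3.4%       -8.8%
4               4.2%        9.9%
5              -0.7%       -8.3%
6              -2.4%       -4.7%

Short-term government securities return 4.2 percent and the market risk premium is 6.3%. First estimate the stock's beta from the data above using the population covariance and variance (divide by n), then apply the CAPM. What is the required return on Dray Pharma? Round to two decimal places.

Mean R_i = (4.0 − 0.2 − 3.4 + 4.2 − 0.7 − 2.4) / 6 = 0.2500%
Mean R_m = (-0.9 − 6.5 − 8.8 + 9.9 − 8.3 − 4.7) / 6 = -3.2167%
Σ(R_i − R̄_i)(R_m − R̄_m) = 91.1150  ⇒  Cov = 91.1150 / 6 = 15.1858
Σ(R_m − R̄_m)² = 247.4083  ⇒  Var(R_m) = 247.4083 / 6 = 41.2347
β = Cov / Var(R_m) = 15.1858 / 41.2347 = 0.3683
E(R) = R_f + β × MRP = 4.2% + 0.3683 × 6.3% = 6.52%

6.52%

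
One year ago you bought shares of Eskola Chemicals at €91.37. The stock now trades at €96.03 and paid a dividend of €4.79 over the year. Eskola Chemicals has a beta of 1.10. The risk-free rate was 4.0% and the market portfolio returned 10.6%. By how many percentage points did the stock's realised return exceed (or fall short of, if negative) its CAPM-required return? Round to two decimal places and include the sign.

Realised HPR = (P1 + D1 − P0) / P0 = (96.03 + 4.79 − 91.37) / 91.37 = 9.45 / 91.37 = 10.3426%
MRP = 10.6% − 4.0% = 6.60%
CAPM required = R_f + β·MRP = 4.0% + 1.10 × 6.6% = 11.2600%
α = realised − required = 10.3426% − 11.2600% = -0.92%

-0.92%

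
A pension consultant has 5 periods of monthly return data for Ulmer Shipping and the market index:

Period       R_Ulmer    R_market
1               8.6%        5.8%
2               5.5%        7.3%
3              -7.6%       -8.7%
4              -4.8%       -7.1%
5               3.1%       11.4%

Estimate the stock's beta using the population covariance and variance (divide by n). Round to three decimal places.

Mean R_i = (8.6 + 5.5 − 7.6 − 4.8 + 3.1) / 5 = 0.9600%
Mean R_m = (5.8 + 7.3 − 8.7 − 7.1 + 11.4) / 5 = 1.7400%
Σ(R_i − R̄_i)(R_m − R̄_m) = 217.2180  ⇒  Cov = 217.2180 / 5 = 43.4436
Σ(R_m − R̄_m)² = 327.8520  ⇒  Var(R_m) = 327.8520 / 5 = 65.5704
β = Cov / Var(R_m) = 43.4436 / 65.5704 = 0.6625

0.663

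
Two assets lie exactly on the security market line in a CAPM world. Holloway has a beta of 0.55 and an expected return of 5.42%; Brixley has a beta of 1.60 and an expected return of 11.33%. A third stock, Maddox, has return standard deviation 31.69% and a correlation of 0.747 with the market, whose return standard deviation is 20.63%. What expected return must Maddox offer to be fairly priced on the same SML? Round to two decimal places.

8.78%

MRP = (11.33% − 5.42%) / (1.60 − 0.55) = 5.6286%
R_f = 5.42% − 0.55 × 5.6286% = 2.3243%
β_Maddox = ρ·σ_i/σ_m = 0.747 × 31.69 / 20.63 = 1.1475
E(R_Maddox) = R_f + β × MRP = 2.3243% + 1.1475 × 5.6286% = 8.78%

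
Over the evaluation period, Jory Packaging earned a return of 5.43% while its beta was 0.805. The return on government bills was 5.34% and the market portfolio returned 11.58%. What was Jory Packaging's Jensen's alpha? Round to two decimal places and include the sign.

-4.93%

Market excess return = 11.58% − 5.34% = 6.24%
CAPM benchmark = R_f + β(R_m − R_f) = 5.34% + 0.805 × 6.24% = 10.36320%
α = actual − benchmark = 5.43% − 10.36320% = -4.93%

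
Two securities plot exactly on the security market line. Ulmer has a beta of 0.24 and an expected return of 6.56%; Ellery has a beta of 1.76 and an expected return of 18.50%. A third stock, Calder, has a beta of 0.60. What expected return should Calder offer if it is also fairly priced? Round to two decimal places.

9.39%

MRP (SML slope) = (18.50% − 6.56%) / (1.76 − 0.24) = 11.94% / 1.52 = 7.8553%
R_f (intercept) = 6.56% − 0.24 × 7.8553% = 4.6747%
E(R_Calder) = R_f + β × MRP = 4.6747% + 0.60 × 7.8553% = 9.39%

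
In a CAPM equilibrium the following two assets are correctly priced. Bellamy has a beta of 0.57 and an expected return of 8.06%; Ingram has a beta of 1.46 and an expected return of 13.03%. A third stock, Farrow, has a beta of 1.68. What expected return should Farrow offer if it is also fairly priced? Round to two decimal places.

14.26%

MRP (SML slope) = (13.03% − 8.06%) / (1.46 − 0.57) = 4.97% / 0.89 = 5.5843%
R_f (intercept) = 8.06% − 0.57 × 5.5843% = 4.8769%
E(R_Farrow) = R_f + β × MRP = 4.8769% + 1.68 × 5.5843% = 14.26%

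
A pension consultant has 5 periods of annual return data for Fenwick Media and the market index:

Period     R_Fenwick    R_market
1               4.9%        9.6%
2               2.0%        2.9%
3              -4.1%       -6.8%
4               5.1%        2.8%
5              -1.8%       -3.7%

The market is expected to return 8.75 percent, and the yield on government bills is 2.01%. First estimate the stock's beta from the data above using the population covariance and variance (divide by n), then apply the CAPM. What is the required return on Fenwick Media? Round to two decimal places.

5.95%

Mean R_i = (4.9 + 2.0 − 4.1 + 5.1 − 1.8) / 5 = 1.2200%
Mean R_m = (9.6 + 2.9 − 6.8 + 2.8 − 3.7) / 5 = 0.9600%
Σ(R_i − R̄_i)(R_m − R̄_m) = 95.8040  ⇒  Cov = 95.8040 / 5 = 19.1608
Σ(R_m − R̄_m)² = 163.7320  ⇒  Var(R_m) = 163.7320 / 5 = 32.7464
β = Cov / Var(R_m) = 19.1608 / 32.7464 = 0.5851
MRP = 8.75% − 2.01% = 6.74%
E(R) = R_f + β × MRP = 2.01% + 0.5851 × 6.74% = 5.95%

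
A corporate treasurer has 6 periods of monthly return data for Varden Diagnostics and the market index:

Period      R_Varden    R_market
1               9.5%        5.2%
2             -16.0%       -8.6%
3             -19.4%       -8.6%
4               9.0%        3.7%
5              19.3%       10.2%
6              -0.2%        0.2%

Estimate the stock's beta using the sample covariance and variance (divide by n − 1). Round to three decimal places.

1.997

Mean R_i = (9.5 − 16.0 − 19.4 + 9.0 + 19.3 − 0.2) / 6 = 0.3667%
Mean R_m = (5.2 − 8.6 − 8.6 + 3.7 + 10.2 + 0.2) / 6 = 0.3500%
Σ(R_i − R̄_i)(R_m − R̄_m) = 583.1900  ⇒  Cov = 583.1900 / 5 = 116.6380
Σ(R_m − R̄_m)² = 291.9950  ⇒  Var(R_m) = 291.9950 / 5 = 58.3990
β = Cov / Var(R_m) = 116.6380 / 58.3990 = 1.9973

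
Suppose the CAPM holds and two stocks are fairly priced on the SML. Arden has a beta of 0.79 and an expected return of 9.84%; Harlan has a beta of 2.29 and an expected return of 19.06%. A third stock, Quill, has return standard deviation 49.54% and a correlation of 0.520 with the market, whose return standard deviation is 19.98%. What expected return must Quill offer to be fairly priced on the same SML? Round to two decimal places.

MRP = (19.06% − 9.84%) / (2.29 − 0.79) = 6.1467%
R_f = 9.84% − 0.79 × 6.1467% = 4.9841%
β_Quill = ρ·σ_i/σ_m = 0.520 × 49.54 / 19.98 = 1.2893
E(R_Quill) = R_f + β × MRP = 4.9841% + 1.2893 × 6.1467% = 12.91%

12.91%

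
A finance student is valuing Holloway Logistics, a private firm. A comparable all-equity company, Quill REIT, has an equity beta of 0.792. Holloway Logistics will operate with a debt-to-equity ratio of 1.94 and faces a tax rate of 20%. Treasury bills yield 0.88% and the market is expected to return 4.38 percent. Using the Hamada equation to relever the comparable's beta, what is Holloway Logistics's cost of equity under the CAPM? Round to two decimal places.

β_L = β_U × [1 + (1 − t)(D/E)] = 0.792 × [1 + (1 − 0.20) × 1.94]
    = 0.792 × [1 + 0.80 × 1.94] = 0.792 × 2.5520 = 2.0212
MRP = 4.38% − 0.88% = 3.50%
E(R) = R_f + β_L × MRP = 0.88% + 2.0212 × 3.50% = 7.95%

7.95%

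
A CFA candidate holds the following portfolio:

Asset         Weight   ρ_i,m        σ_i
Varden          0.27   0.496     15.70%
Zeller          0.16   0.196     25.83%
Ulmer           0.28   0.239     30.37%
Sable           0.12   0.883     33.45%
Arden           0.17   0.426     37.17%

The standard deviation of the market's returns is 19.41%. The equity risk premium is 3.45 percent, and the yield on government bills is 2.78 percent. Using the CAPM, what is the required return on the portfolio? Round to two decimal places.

β_Varden = 0.496 × 15.70% / 19.41% = 0.4012
β_Zeller = 0.196 × 25.83% / 19.41% = 0.2608
β_Ulmer = 0.239 × 30.37% / 19.41% = 0.3740
β_Sable = 0.883 × 33.45% / 19.41% = 1.5217
β_Arden = 0.426 × 37.17% / 19.41% = 0.8158
β_P = Σ w_i β_i = 0.27×0.4012 + 0.16×0.2608 + 0.28×0.3740 + 0.12×1.5217 + 0.17×0.8158 = 0.5761
E(R_P) = R_f + β_P × MRP = 2.78% + 0.5761 × 3.45% = 4.77%

4.77%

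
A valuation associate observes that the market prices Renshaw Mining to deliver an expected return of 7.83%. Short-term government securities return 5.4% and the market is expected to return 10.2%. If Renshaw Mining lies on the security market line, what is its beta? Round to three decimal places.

0.506

MRP = 10.2% − 5.4% = 4.80%
β = (E(R) − R_f) / MRP = (7.83% − 5.4%) / 4.8% = 2.43% / 4.8% = 0.506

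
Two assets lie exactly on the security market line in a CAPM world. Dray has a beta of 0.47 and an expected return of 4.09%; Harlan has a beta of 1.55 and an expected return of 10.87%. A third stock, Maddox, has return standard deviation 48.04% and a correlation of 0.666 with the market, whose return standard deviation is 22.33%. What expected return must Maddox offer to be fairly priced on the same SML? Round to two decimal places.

MRP = (10.87% − 4.09%) / (1.55 − 0.47) = 6.2778%
R_f = 4.09% − 0.47 × 6.2778% = 1.1394%
β_Maddox = ρ·σ_i/σ_m = 0.666 × 48.04 / 22.33 = 1.4328
E(R_Maddox) = R_f + β × MRP = 1.1394% + 1.4328 × 6.2778% = 10.13%

10.13%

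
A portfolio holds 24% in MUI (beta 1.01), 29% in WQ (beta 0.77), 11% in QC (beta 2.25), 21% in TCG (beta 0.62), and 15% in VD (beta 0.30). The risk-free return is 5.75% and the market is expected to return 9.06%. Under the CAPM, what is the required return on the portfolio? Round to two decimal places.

β_P = Σ w_i β_i = 0.24×1.01 + 0.29×0.77 + 0.11×2.25 + 0.21×0.62 + 0.15×0.30 = 0.8884
MRP = 9.06% − 5.75% = 3.31%
E(R_P) = R_f + β_P × MRP = 5.75% + 0.8884 × 3.31% = 8.69%

8.69%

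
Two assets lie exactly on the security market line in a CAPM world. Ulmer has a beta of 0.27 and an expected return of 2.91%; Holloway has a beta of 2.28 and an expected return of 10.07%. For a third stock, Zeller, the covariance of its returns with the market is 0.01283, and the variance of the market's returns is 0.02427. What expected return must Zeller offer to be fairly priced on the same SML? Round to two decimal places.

3.83%

MRP = (10.07% − 2.91%) / (2.28 − 0.27) = 3.5622%
R_f = 2.91% − 0.27 × 3.5622% = 1.9482%
β_Zeller = Cov / Var(R_m) = 0.01283 / 0.02427 = 0.5286
E(R_Zeller) = R_f + β × MRP = 1.9482% + 0.5286 × 3.5622% = 3.83%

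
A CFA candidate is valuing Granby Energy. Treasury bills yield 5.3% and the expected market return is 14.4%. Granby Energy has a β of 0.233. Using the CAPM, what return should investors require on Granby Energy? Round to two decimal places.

7.42%

Market risk premium = E(R_m) − R_f = 14.4% − 5.3% = 9.10%
E(R) = R_f + β × MRP = 5.3% + 0.233 × 9.1% = 7.42%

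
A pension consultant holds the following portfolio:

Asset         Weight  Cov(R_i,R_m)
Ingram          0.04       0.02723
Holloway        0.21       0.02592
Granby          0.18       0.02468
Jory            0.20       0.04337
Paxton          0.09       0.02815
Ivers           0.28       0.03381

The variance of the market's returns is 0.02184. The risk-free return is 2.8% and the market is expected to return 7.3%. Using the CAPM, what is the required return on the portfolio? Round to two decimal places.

β_Ingram = 0.02723 / 0.02184 = 1.2468
β_Holloway = 0.02592 / 0.02184 = 1.1868
β_Granby = 0.02468 / 0.02184 = 1.1300
β_Jory = 0.04337 / 0.02184 = 1.9858
β_Paxton = 0.02815 / 0.02184 = 1.2889
β_Ivers = 0.03381 / 0.02184 = 1.5481
β_P = Σ w_i β_i = 0.04×1.2468 + 0.21×1.1868 + 0.18×1.1300 + 0.20×1.9858 + 0.09×1.2889 + 0.28×1.5481 = 1.4491
MRP = 7.3% − 2.8% = 4.50%
E(R_P) = R_f + β_P × MRP = 2.8% + 1.4491 × 4.5% = 9.32%

9.32%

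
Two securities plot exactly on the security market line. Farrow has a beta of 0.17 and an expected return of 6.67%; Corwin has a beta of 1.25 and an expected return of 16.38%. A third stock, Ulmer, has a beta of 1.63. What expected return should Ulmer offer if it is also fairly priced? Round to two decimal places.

MRP (SML slope) = (16.38% − 6.67%) / (1.25 − 0.17) = 9.71% / 1.08 = 8.9907%
R_f (intercept) = 6.67% − 0.17 × 8.9907% = 5.1416%
E(R_Ulmer) = R_f + β × MRP = 5.1416% + 1.63 × 8.9907% = 19.80%

19.80%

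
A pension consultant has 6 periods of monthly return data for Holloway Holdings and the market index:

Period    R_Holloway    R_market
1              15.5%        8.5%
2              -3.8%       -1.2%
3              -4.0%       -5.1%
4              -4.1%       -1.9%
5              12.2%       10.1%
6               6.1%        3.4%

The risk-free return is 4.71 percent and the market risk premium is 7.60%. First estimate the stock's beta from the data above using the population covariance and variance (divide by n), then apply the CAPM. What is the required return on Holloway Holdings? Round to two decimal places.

15.30%

Mean R_i = (15.5 − 3.8 − 4.0 − 4.1 + 12.2 + 6.1) / 6 = 3.6500%
Mean R_m = (8.5 − 1.2 − 5.1 − 1.9 + 10.1 + 3.4) / 6 = 2.3000%
Σ(R_i − R̄_i)(R_m − R̄_m) = 258.0900  ⇒  Cov = 258.0900 / 6 = 43.0150
Σ(R_m − R̄_m)² = 185.1400  ⇒  Var(R_m) = 185.1400 / 6 = 30.8567
β = Cov / Var(R_m) = 43.0150 / 30.8567 = 1.3940
E(R) = R_f + β × MRP = 4.71% + 1.3940 × 7.60% = 15.30%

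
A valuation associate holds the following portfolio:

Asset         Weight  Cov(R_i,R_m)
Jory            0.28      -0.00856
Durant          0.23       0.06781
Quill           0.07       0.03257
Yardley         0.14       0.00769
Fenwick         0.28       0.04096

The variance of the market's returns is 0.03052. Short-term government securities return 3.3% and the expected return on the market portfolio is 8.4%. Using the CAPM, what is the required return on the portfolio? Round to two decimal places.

7.98%

β_Jory = -0.00856 / 0.03052 = -0.2805
β_Durant = 0.06781 / 0.03052 = 2.2218
β_Quill = 0.03257 / 0.03052 = 1.0672
β_Yardley = 0.00769 / 0.03052 = 0.2520
β_Fenwick = 0.04096 / 0.03052 = 1.3421
β_P = Σ w_i β_i = 0.28×-0.2805 + 0.23×2.2218 + 0.07×1.0672 + 0.14×0.2520 + 0.28×1.3421 = 0.9182
MRP = 8.4% − 3.3% = 5.10%
E(R_P) = R_f + β_P × MRP = 3.3% + 0.9182 × 5.1% = 7.98%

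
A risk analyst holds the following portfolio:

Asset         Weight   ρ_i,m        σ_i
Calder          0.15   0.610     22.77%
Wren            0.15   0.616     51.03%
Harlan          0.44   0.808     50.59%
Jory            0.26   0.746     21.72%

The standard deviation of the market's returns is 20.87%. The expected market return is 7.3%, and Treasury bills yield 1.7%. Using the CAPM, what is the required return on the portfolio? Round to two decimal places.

9.48%

β_Calder = 0.610 × 22.77% / 20.87% = 0.6655
β_Wren = 0.616 × 51.03% / 20.87% = 1.5062
β_Harlan = 0.808 × 50.59% / 20.87% = 1.9586
β_Jory = 0.746 × 21.72% / 20.87% = 0.7764
β_P = Σ w_i β_i = 0.15×0.6655 + 0.15×1.5062 + 0.44×1.9586 + 0.26×0.7764 = 1.3894
MRP = 7.3% − 1.7% = 5.60%
E(R_P) = R_f + β_P × MRP = 1.7% + 1.3894 × 5.6% = 9.48%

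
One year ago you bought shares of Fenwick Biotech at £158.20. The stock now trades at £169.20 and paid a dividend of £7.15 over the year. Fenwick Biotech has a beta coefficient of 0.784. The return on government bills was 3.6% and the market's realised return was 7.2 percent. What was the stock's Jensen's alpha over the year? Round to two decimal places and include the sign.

+5.05%

Realised HPR = (P1 + D1 − P0) / P0 = (169.20 + 7.15 − 158.20) / 158.20 = 18.15 / 158.20 = 11.4728%
MRP = 7.2% − 3.6% = 3.60%
CAPM required = R_f + β·MRP = 3.6% + 0.784 × 3.6% = 6.4224%
α = realised − required = 11.4728% − 6.4224% = +5.05%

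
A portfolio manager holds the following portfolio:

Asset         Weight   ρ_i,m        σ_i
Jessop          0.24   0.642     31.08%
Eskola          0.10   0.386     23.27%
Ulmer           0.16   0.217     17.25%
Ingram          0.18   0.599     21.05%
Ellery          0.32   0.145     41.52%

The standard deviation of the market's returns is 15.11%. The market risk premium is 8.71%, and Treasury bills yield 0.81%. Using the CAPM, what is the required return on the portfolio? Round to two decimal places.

6.85%

β_Jessop = 0.642 × 31.08% / 15.11% = 1.3205
β_Eskola = 0.386 × 23.27% / 15.11% = 0.5945
β_Ulmer = 0.217 × 17.25% / 15.11% = 0.2477
β_Ingram = 0.599 × 21.05% / 15.11% = 0.8345
β_Ellery = 0.145 × 41.52% / 15.11% = 0.3984
β_P = Σ w_i β_i = 0.24×1.3205 + 0.10×0.5945 + 0.16×0.2477 + 0.18×0.8345 + 0.32×0.3984 = 0.6937
E(R_P) = R_f + β_P × MRP = 0.81% + 0.6937 × 8.71% = 6.85%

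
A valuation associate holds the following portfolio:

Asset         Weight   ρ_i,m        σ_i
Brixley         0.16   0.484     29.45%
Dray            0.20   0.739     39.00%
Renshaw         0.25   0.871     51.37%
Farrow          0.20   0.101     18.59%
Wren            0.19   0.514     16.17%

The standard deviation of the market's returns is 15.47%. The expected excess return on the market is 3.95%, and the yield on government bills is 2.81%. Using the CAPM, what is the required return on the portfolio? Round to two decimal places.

8.22%

β_Brixley = 0.484 × 29.45% / 15.47% = 0.9214
β_Dray = 0.739 × 39.00% / 15.47% = 1.8630
β_Renshaw = 0.871 × 51.37% / 15.47% = 2.8923
β_Farrow = 0.101 × 18.59% / 15.47% = 0.1214
β_Wren = 0.514 × 16.17% / 15.47% = 0.5373
β_P = Σ w_i β_i = 0.16×0.9214 + 0.20×1.8630 + 0.25×2.8923 + 0.20×0.1214 + 0.19×0.5373 = 1.3695
E(R_P) = R_f + β_P × MRP = 2.81% + 1.3695 × 3.95% = 8.22%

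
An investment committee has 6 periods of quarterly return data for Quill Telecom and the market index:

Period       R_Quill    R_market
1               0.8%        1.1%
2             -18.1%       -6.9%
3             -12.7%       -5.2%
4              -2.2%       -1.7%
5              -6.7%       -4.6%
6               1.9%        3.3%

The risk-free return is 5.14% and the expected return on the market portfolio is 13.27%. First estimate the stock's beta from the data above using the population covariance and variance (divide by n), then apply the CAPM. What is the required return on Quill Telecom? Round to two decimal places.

Mean R_i = (0.8 − 18.1 − 12.7 − 2.2 − 6.7 + 1.9) / 6 = -6.1667%
Mean R_m = (1.1 − 6.9 − 5.2 − 1.7 − 4.6 + 3.3) / 6 = -2.3333%
Σ(R_i − R̄_i)(R_m − R̄_m) = 146.3067  ⇒  Cov = 146.3067 / 6 = 24.3845
Σ(R_m − R̄_m)² = 78.1333  ⇒  Var(R_m) = 78.1333 / 6 = 13.0222
β = Cov / Var(R_m) = 24.3845 / 13.0222 = 1.8725
MRP = 13.27% − 5.14% = 8.13%
E(R) = R_f + β × MRP = 5.14% + 1.8725 × 8.13% = 20.36%

20.36%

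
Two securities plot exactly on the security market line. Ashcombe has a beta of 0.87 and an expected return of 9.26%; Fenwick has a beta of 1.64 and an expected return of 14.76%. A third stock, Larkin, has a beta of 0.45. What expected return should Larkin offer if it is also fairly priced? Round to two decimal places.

MRP (SML slope) = (14.76% − 9.26%) / (1.64 − 0.87) = 5.50% / 0.77 = 7.1429%
R_f (intercept) = 9.26% − 0.87 × 7.1429% = 3.0457%
E(R_Larkin) = R_f + β × MRP = 3.0457% + 0.45 × 7.1429% = 6.26%

6.26%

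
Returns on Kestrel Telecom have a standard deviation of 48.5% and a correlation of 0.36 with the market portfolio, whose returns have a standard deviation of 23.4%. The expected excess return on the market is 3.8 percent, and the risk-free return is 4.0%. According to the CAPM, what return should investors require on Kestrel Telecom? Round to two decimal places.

6.84%

β = ρ × σ_i / σ_m = 0.36 × 48.5% / 23.4% = 0.7462
E(R) = 4.0% + 0.7462 × 3.8% = 6.84%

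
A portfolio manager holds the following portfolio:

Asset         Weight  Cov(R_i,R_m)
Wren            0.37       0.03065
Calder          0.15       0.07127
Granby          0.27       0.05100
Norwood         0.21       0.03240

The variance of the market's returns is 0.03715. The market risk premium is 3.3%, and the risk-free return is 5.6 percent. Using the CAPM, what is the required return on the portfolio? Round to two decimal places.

9.38%

β_Wren = 0.03065 / 0.03715 = 0.8250
β_Calder = 0.07127 / 0.03715 = 1.9184
β_Granby = 0.05100 / 0.03715 = 1.3728
β_Norwood = 0.03240 / 0.03715 = 0.8721
β_P = Σ w_i β_i = 0.37×0.8250 + 0.15×1.9184 + 0.27×1.3728 + 0.21×0.8721 = 1.1468
E(R_P) = R_f + β_P × MRP = 5.6% + 1.1468 × 3.3% = 9.38%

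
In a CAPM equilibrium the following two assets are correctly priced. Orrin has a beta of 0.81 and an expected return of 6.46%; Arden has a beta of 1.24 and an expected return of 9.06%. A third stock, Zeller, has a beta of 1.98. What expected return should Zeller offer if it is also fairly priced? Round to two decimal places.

MRP (SML slope) = (9.06% − 6.46%) / (1.24 − 0.81) = 2.60% / 0.43 = 6.0465%
R_f (intercept) = 6.46% − 0.81 × 6.0465% = 1.5623%
E(R_Zeller) = R_f + β × MRP = 1.5623% + 1.98 × 6.0465% = 13.53%

13.53%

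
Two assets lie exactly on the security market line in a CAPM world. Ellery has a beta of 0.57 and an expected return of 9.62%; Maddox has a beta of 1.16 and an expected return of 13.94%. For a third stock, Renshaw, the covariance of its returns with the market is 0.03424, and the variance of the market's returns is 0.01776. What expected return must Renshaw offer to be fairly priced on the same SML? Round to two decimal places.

19.56%

MRP = (13.94% − 9.62%) / (1.16 − 0.57) = 7.3220%
R_f = 9.62% − 0.57 × 7.3220% = 5.4465%
β_Renshaw = Cov / Var(R_m) = 0.03424 / 0.01776 = 1.9279
E(R_Renshaw) = R_f + β × MRP = 5.4465% + 1.9279 × 7.3220% = 19.56%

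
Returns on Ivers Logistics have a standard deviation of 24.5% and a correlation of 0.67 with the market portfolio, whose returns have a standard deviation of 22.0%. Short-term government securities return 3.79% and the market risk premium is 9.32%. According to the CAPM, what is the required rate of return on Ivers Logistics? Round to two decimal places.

10.74%

β = ρ × σ_i / σ_m = 0.67 × 24.5% / 22.0% = 0.7461
E(R) = 3.79% + 0.7461 × 9.32% = 10.74%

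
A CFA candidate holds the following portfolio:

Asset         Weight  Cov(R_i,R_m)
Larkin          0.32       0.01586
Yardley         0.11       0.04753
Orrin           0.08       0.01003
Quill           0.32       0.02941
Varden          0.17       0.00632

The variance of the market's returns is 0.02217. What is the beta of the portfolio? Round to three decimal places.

0.974

β_Larkin = 0.01586 / 0.02217 = 0.7154
β_Yardley = 0.04753 / 0.02217 = 2.1439
β_Orrin = 0.01003 / 0.02217 = 0.4524
β_Quill = 0.02941 / 0.02217 = 1.3266
β_Varden = 0.00632 / 0.02217 = 0.2851
β_P = Σ w_i β_i = 0.32×0.7154 + 0.11×2.1439 + 0.08×0.4524 + 0.32×1.3266 + 0.17×0.2851 = 0.9739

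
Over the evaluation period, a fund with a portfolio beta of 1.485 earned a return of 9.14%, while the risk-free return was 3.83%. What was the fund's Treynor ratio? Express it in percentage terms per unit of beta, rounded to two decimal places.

3.58%

Treynor = (R_P − R_f) / β_P = (9.14% − 3.83%) / 1.4850 = 5.31% / 1.4850 = 3.58%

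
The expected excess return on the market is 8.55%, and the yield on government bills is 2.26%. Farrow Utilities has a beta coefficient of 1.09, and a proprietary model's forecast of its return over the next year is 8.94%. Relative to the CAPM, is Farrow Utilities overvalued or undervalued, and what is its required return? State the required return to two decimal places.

Overvalued; required return 11.58%

Required return = R_f + β·MRP = 2.26% + 1.09 × 8.55% = 11.58%
Forecast 8.94% < required 11.58% → the stock plots below the SML → overvalued.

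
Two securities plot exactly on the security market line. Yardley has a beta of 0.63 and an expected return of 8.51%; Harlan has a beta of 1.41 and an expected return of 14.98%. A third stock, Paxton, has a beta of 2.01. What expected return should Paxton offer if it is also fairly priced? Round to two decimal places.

19.96%

MRP (SML slope) = (14.98% − 8.51%) / (1.41 − 0.63) = 6.47% / 0.78 = 8.2949%
R_f (intercept) = 8.51% − 0.63 × 8.2949% = 3.2842%
E(R_Paxton) = R_f + β × MRP = 3.2842% + 2.01 × 8.2949% = 19.96%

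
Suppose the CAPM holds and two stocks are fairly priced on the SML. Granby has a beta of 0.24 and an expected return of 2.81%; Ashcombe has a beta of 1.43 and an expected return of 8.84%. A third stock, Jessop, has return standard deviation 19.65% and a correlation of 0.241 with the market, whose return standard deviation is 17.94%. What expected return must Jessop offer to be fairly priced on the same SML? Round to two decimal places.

2.93%

MRP = (8.84% − 2.81%) / (1.43 − 0.24) = 5.0672%
R_f = 2.81% − 0.24 × 5.0672% = 1.5939%
β_Jessop = ρ·σ_i/σ_m = 0.241 × 19.65 / 17.94 = 0.2640
E(R_Jessop) = R_f + β × MRP = 1.5939% + 0.2640 × 5.0672% = 2.93%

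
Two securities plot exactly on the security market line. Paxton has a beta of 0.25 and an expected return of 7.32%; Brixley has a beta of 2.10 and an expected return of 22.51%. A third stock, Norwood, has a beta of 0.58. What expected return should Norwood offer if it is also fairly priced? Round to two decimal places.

MRP (SML slope) = (22.51% − 7.32%) / (2.10 − 0.25) = 15.19% / 1.85 = 8.2108%
R_f (intercept) = 7.32% − 0.25 × 8.2108% = 5.2673%
E(R_Norwood) = R_f + β × MRP = 5.2673% + 0.58 × 8.2108% = 10.03%

10.03%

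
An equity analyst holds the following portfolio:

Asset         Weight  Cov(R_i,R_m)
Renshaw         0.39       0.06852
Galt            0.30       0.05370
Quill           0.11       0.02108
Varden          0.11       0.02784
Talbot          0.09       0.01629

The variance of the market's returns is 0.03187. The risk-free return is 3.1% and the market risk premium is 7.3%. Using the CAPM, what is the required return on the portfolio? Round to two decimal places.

β_Renshaw = 0.06852 / 0.03187 = 2.1500
β_Galt = 0.05370 / 0.03187 = 1.6850
β_Quill = 0.02108 / 0.03187 = 0.6614
β_Varden = 0.02784 / 0.03187 = 0.8735
β_Talbot = 0.01629 / 0.03187 = 0.5111
β_P = Σ w_i β_i = 0.39×2.1500 + 0.30×1.6850 + 0.11×0.6614 + 0.11×0.8735 + 0.09×0.5111 = 1.5588
E(R_P) = R_f + β_P × MRP = 3.1% + 1.5588 × 7.3% = 14.48%

14.48%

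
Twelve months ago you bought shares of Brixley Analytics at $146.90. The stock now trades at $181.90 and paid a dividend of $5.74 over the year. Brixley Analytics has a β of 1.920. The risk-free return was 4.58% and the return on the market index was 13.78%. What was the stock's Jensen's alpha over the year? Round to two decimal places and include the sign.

Realised HPR = (P1 + D1 − P0) / P0 = (181.90 + 5.74 − 146.90) / 146.90 = 40.74 / 146.90 = 27.7332%
MRP = 13.78% − 4.58% = 9.20%
CAPM required = R_f + β·MRP = 4.58% + 1.920 × 9.20% = 22.24400%
α = realised − required = 27.7332% − 22.24400% = +5.49%

+5.49%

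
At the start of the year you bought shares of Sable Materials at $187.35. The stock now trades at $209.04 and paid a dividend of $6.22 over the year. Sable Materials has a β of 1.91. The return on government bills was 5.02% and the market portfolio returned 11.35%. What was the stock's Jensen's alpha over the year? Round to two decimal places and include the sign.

Realised HPR = (P1 + D1 − P0) / P0 = (209.04 + 6.22 − 187.35) / 187.35 = 27.91 / 187.35 = 14.8973%
MRP = 11.35% − 5.02% = 6.33%
CAPM required = R_f + β·MRP = 5.02% + 1.91 × 6.33% = 17.1103%
α = realised − required = 14.8973% − 17.1103% = -2.21%

-2.21%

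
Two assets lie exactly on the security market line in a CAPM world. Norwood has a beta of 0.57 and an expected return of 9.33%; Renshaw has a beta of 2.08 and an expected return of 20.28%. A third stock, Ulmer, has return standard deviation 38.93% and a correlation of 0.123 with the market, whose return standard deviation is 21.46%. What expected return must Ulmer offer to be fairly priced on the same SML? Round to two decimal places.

MRP = (20.28% − 9.33%) / (2.08 − 0.57) = 7.2517%
R_f = 9.33% − 0.57 × 7.2517% = 5.1965%
β_Ulmer = ρ·σ_i/σ_m = 0.123 × 38.93 / 21.46 = 0.2231
E(R_Ulmer) = R_f + β × MRP = 5.1965% + 0.2231 × 7.2517% = 6.81%

6.81%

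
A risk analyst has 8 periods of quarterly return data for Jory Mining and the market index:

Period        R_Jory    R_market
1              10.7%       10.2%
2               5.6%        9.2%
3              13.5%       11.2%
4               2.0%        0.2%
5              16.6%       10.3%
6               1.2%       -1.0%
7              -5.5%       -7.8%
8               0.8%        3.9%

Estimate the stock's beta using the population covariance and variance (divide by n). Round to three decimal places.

Mean R_i = (10.7 + 5.6 + 13.5 + 2.0 + 16.6 + 1.2 − 5.5 + 0.8) / 8 = 5.6125%
Mean R_m = (10.2 + 9.2 + 11.2 + 0.2 + 10.3 − 1.0 − 7.8 + 3.9) / 8 = 4.5250%
Σ(R_i − R̄_i)(R_m − R̄_m) = 324.8875  ⇒  Cov = 324.8875 / 8 = 40.6109
Σ(R_m − R̄_m)² = 333.4950  ⇒  Var(R_m) = 333.4950 / 8 = 41.6869
β = Cov / Var(R_m) = 40.6109 / 41.6869 = 0.9742

0.974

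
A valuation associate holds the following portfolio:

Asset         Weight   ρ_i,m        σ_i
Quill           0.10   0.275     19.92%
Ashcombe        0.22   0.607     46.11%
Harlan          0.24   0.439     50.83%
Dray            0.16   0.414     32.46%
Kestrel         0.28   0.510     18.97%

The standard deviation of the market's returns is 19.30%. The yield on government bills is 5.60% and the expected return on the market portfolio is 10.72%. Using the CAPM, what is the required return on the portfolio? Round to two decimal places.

β_Quill = 0.275 × 19.92% / 19.30% = 0.2838
β_Ashcombe = 0.607 × 46.11% / 19.30% = 1.4502
β_Harlan = 0.439 × 50.83% / 19.30% = 1.1562
β_Dray = 0.414 × 32.46% / 19.30% = 0.6963
β_Kestrel = 0.510 × 18.97% / 19.30% = 0.5013
β_P = Σ w_i β_i = 0.10×0.2838 + 0.22×1.4502 + 0.24×1.1562 + 0.16×0.6963 + 0.28×0.5013 = 0.8767
MRP = 10.72% − 5.60% = 5.12%
E(R_P) = R_f + β_P × MRP = 5.60% + 0.8767 × 5.12% = 10.09%

10.09%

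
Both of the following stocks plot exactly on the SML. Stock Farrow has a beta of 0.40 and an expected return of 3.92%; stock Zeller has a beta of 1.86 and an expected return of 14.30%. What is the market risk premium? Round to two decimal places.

Both satisfy E(R) = R_f + β·MRP, so the slope of the SML is
MRP = (14.30% − 3.92%) / (1.86 − 0.40) = 10.38% / 1.46 = 7.1096%

7.11%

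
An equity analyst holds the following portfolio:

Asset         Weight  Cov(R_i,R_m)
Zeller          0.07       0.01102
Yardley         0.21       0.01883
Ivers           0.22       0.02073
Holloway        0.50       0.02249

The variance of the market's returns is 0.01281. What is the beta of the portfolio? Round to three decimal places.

β_Zeller = 0.01102 / 0.01281 = 0.8603
β_Yardley = 0.01883 / 0.01281 = 1.4699
β_Ivers = 0.02073 / 0.01281 = 1.6183
β_Holloway = 0.02249 / 0.01281 = 1.7557
β_P = Σ w_i β_i = 0.07×0.8603 + 0.21×1.4699 + 0.22×1.6183 + 0.50×1.7557 = 1.6028

1.603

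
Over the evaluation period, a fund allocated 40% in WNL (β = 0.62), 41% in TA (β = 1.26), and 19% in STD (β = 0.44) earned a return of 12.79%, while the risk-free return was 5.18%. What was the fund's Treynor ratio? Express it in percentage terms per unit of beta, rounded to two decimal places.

8.97%

β_P = 0.40×0.62 + 0.41×1.26 + 0.19×0.44 = 0.8482
Treynor = (R_P − R_f) / β_P = (12.79% − 5.18%) / 0.8482 = 7.61% / 0.8482 = 8.97%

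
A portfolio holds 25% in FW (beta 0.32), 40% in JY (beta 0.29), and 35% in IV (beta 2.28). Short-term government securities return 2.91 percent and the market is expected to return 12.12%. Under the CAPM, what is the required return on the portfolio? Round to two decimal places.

β_P = Σ w_i β_i = 0.25×0.32 + 0.40×0.29 + 0.35×2.28 = 0.9940
MRP = 12.12% − 2.91% = 9.21%
E(R_P) = R_f + β_P × MRP = 2.91% + 0.9940 × 9.21% = 12.06%

12.06%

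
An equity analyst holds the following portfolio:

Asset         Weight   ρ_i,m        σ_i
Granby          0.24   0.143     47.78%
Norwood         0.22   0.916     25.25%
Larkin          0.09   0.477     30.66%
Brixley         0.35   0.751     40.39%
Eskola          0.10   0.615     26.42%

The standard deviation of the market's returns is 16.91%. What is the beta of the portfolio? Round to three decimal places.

1.200

β_Granby = 0.143 × 47.78% / 16.91% = 0.4041
β_Norwood = 0.916 × 25.25% / 16.91% = 1.3678
β_Larkin = 0.477 × 30.66% / 16.91% = 0.8649
β_Brixley = 0.751 × 40.39% / 16.91% = 1.7938
β_Eskola = 0.615 × 26.42% / 16.91% = 0.9609
β_P = Σ w_i β_i = 0.24×0.4041 + 0.22×1.3678 + 0.09×0.8649 + 0.35×1.7938 + 0.10×0.9609 = 1.1997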